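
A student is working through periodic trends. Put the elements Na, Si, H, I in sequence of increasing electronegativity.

EN rises left→right (higher Z_eff, smaller atoms) and falls top→bottom (larger, more shielded atoms).
These span different periods and groups, so the two trends combine.
Si > Na: both are in period 3; the period trend gives Si the larger value.
H > Si: the two effects oppose for this pair; the down-group effect wins (2.20 vs 1.90).
I > H: period and group pull opposite ways; the across-period shift dominates (2.66 vs 2.20).
Tabulated electronegativity (Pauling): H 2.20, Na 0.93, Si 1.90, I 2.66.
So from lowest to highest: Na < Si < H < I.

Na < Si < H < I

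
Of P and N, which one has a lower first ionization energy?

P

N is in period 2, group 15; P is in period 3, group 15.
First ionization energy rises across a period (greater Z_eff holds electrons more tightly) and falls down a group (valence electrons are farther from the nucleus).
All are in group 15, so first ionization energy increases up the group.
So P has the lower first ionization energy (P < N).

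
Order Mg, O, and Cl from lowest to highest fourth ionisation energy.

Cl, O, Mg

Consider each +3 ion: Mg³⁺ is already 1 electron into the core; O³⁺ still has 3 valence electrons; Cl³⁺ still has 4 valence electrons.
Breaking into a closed-shell core is much more expensive than removing a leftover valence electron — Mg has the largest IE_4 here.
Valence configurations: O³⁺ [He]2s²2p¹, Cl³⁺ [Ne]3s²3p².
The numbers (kJ/mol): Mg 10543, O 7469, Cl 5159.
Overall IE_4 order: Cl < O < Mg.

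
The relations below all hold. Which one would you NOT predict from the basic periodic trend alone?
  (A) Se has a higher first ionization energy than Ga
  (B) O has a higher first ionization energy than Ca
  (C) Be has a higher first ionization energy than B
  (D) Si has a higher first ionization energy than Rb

(C)

The general trend: first ionization energy increases across a period and decreases down a group.
(A) Se (period 4, group 16) vs Ga (period 4, group 13): the stated order agrees with the simple trend.
(B) O (period 2, group 16) vs Ca (period 4, group 2): the stated order agrees with the simple trend.
(C) Be (period 2, group 2) vs B (period 2, group 13): the stated order contradicts the simple trend.
(D) Si (period 3, group 14) vs Rb (period 5, group 1): the stated order agrees with the simple trend.
The exception is (C): removing B's lone 2p electron is easier than breaking Be's filled 2s².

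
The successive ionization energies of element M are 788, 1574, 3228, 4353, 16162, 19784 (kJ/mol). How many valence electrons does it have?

Look for the largest jump between consecutive ionization energies: IE5/IE4 ≈ 3.7, far larger than any earlier ratio.
That jump marks the point where a core electron is being removed. So the atom has 4 valence electrons.

4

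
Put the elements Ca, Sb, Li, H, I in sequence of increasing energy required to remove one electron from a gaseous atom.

Li, Ca, Sb, I, H

H is in period 1, group 1; Li is in period 2, group 1; Ca is in period 4, group 2; Sb is in period 5, group 15; I is in period 5, group 17.
Removing the outermost electron gets harder across a period and easier down a group.
Neither a single period nor a single group — weigh both effects.
Ca > Li: the two effects oppose for this pair; the across-period effect wins (590 vs 520 kJ/mol).
Sb > Ca: period and group pull opposite ways; the across-period shift dominates (831 vs 590 kJ/mol).
I > Sb: I lies to the right of Sb in period 5, so the across-period effect alone puts I higher.
H > I: the two effects oppose for this pair; the down-group effect wins (1312 vs 1008 kJ/mol).
Approximate values (kJ/mol): H 1312, Li 520, Ca 590, Sb 831, I 1008.
So from lowest to highest: Li < Ca < Sb < I < H.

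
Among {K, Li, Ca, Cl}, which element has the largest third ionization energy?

IE_3 is the cost of taking one more electron from the +2 cation: K²⁺ is already 1 electron into the core; Li²⁺ is already 1 electron into the core; Ca²⁺ is the bare [Ar] core; Cl²⁺ still has 5 valence electrons.
Core electrons are held far more tightly than valence electrons, so K, Ca and Li top the IE_3 order.
The numbers (kJ/mol): K 4420, Li 11815, Ca 4912, Cl 3822.
Overall IE_3 order: Cl < K < Ca < Li.

Li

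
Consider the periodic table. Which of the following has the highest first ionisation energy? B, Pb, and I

I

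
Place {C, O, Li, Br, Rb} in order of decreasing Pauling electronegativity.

O > Br > C > Li > Rb

Li is in period 2, group 1; C is in period 2, group 14; O is in period 2, group 16; Br is in period 4, group 17; Rb is in period 5, group 1.
Electronegativity increases across a period and decreases down a group, tracking effective nuclear charge and atomic size.
Here both period and group differ, so the two effects have to be weighed against each other.
Li > Rb: they share group 1; the group trend gives Li the larger value.
C > Li: both are in period 2; the period trend gives C the larger value.
Br > C: period and group pull opposite ways; the across-period shift dominates (2.96 vs 2.55).
O > Br: the two effects oppose for this pair; the down-group effect wins (3.44 vs 2.96).
Tabulated electronegativity (Pauling): Li 0.98, C 2.55, O 3.44, Br 2.96, Rb 0.82.
So from highest to lowest: O > Br > C > Li > Rb.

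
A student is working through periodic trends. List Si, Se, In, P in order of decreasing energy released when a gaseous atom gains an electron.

Se > Si > P > In

Si is in period 3, group 14; P is in period 3, group 15; Se is in period 4, group 16; In is in period 5, group 13.
EA tends to increase across a period and decrease down a group, though the pattern is less regular than for IE or radius.
Here both period and group differ, so the two effects have to be weighed against each other.
P > In: relative to In, both the across-period and down-group shifts push P's electron affinity up.
Si > P: this pair runs against the simple trend — see the exception note.
Se > Si: period and group pull opposite ways; the across-period shift dominates (195 vs 134 kJ/mol).
Note the exception: Si has a higher electron affinity than P, contrary to the simple trend — adding an electron to P's half-filled 3p³ is unfavourable, so Si (3p²) has the more exothermic EA.
Approximate values (kJ/mol): Si 134, P 72, Se 195, In 29.
So from highest to lowest: Se > Si > P > In.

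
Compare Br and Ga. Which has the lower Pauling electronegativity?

Ga

EN rises left→right (higher Z_eff, smaller atoms) and falls top→bottom (larger, more shielded atoms).
All lie in period 4, so electronegativity increases left to right.
So Ga has the lower Pauling electronegativity (Ga < Br).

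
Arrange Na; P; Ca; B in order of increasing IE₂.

IE_2 is the cost of taking one more electron from the +1 cation: Na⁺ is the bare [Ne] core; P⁺ still has 4 valence electrons; Ca⁺ still has 1 valence electron; B⁺ still has 2 valence electrons.
Breaking into a closed-shell core is much more expensive than removing a leftover valence electron — Na has the largest IE_2 here.
Valence configurations: P⁺ [Ne]3s²3p², Ca⁺ [Ar]4s¹, B⁺ [He]2s².
Approximate IE_2 values (kJ/mol): Na 4562, P 1907, Ca 1145, B 2427.
Overall IE_2 order: Ca < P < B < Na.

Ca < P < B < Na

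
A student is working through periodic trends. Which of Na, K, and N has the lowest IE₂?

N

IE_2 is the cost of taking one more electron from the +1 cation: Na⁺ is the bare [Ne] core; K⁺ is the bare [Ar] core; N⁺ still has 4 valence electrons.
Breaking into a closed-shell core is much more expensive than removing a leftover valence electron — K and Na have the largest IE_2 here.
Approximate IE_2 values (kJ/mol): Na 4562, K 3052, N 2856.
So the second ionization energies run N < K < Na.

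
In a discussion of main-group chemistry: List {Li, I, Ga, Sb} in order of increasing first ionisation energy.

Li < Ga < Sb < I

Li is in period 2, group 1; Ga is in period 4, group 13; Sb is in period 5, group 15; I is in period 5, group 17.
Across a period the outer electron is held more tightly (higher IE₁); down a group it sits in a higher shell, more shielded, and comes off more easily.
Neither a single period nor a single group — weigh both effects.
Ga > Li: the two effects oppose for this pair; the across-period effect wins (579 vs 520 kJ/mol).
Sb > Ga: period and group pull opposite ways; the across-period shift dominates (831 vs 579 kJ/mol).
I > Sb: I lies to the right of Sb in period 5, so the across-period effect alone puts I higher.
Approximate values (kJ/mol): Li 520, Ga 579, Sb 831, I 1008.
So from lowest to highest: Li < Ga < Sb < I.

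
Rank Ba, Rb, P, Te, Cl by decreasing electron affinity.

P is in period 3, group 15; Cl is in period 3, group 17; Rb is in period 5, group 1; Te is in period 5, group 16; Ba is in period 6, group 2.
Atoms with high Z_eff and room in the valence shell (especially the halogens) have the most exothermic electron affinities.
Neither a single period nor a single group — weigh both effects.
Rb > Ba: the two effects oppose for this pair; the down-group effect wins (47 vs 14 kJ/mol).
P > Rb: both effects reinforce here, so P is clearly the higher of the two.
Te > P: the two effects oppose for this pair; the across-period effect wins (190 vs 72 kJ/mol).
Cl > Te: both effects reinforce here, so Cl is clearly the higher of the two.
Tabulated electron affinity (kJ/mol): P 72, Cl 349, Rb 47, Te 190, Ba 14.
So from highest to lowest: Cl > Te > P > Rb > Ba.

Cl > Te > P > Rb > Ba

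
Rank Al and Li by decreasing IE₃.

After 2 electrons have been removed, what remains? Al²⁺ still has 1 valence electron; Li²⁺ is already 1 electron into the core.
Pulling an electron out of a noble-gas core costs far more than removing a remaining valence electron, so Li sits at the high end of IE_3.
The numbers (kJ/mol): Al 2745, Li 11815.
Putting it together, IE_3: Al < Li.

Li > Al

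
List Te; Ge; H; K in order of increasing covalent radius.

H < Ge < Te < K

H is in period 1, group 1; K is in period 4, group 1; Ge is in period 4, group 14; Te is in period 5, group 16.
Moving right in a period, electrons are added to the same shell under a stronger nuclear pull, so atoms get smaller; moving down, a new shell is opened and atoms get larger.
These span different periods and groups, so the two trends combine.
Ge > H: the two effects oppose for this pair; the down-group effect wins (121 vs 32 pm).
Te > Ge: the two effects oppose for this pair; the down-group effect wins (136 vs 121 pm).
K > Te: period and group pull opposite ways; the across-period shift dominates (196 vs 136 pm).
For reference (pm): H 32, K 196, Ge 121, Te 136.
So from smallest to largest: H < Ge < Te < K.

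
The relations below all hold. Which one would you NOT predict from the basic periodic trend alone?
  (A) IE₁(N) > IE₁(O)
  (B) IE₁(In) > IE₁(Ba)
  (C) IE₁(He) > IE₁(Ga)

(A)

The general trend: first ionisation energy increases across a period and decreases down a group.
(A) N (period 2, group 15) vs O (period 2, group 16): the stated order contradicts the simple trend.
(B) In (period 5, group 13) vs Ba (period 6, group 2): the stated order agrees with the simple trend.
(C) He (period 1, group 18) vs Ga (period 4, group 13): the stated order agrees with the simple trend.
The exception is (A): pairing an electron in O's 2p⁴ costs repulsion energy, so O ionizes more easily than half-filled N (2p³).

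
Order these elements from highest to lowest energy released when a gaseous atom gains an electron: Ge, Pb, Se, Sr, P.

Se, Ge, P, Pb, Sr

P is in period 3, group 15; Ge is in period 4, group 14; Se is in period 4, group 16; Sr is in period 5, group 2; Pb is in period 6, group 14.
EA tends to increase across a period and decrease down a group, though the pattern is less regular than for IE or radius.
Here both period and group differ, so the two effects have to be weighed against each other.
Pb > Sr: the two effects oppose for this pair; the across-period effect wins (35 vs 5 kJ/mol).
P > Pb: both effects reinforce here, so P is clearly the higher of the two.
Ge > P: this pair runs against the simple trend — see the exception note.
Se > Ge: both are in period 4; the period trend gives Se the larger value.
Note the exception: Ge has a higher electron affinity than P, contrary to the simple trend — adding an electron to P's half-filled np³ subshell costs electron-pairing energy.
Tabulated electron affinity (kJ/mol): P 72, Ge 119, Se 195, Sr 5, Pb 35.
So from highest to lowest: Se > Ge > P > Pb > Sr.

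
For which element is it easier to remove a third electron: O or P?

P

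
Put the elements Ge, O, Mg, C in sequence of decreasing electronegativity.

C is in period 2, group 14; O is in period 2, group 16; Mg is in period 3, group 2; Ge is in period 4, group 14.
Atoms toward the upper right of the periodic table pull bonding electrons most strongly.
These span different periods and groups, so the two trends combine.
Ge > Mg: period and group pull opposite ways; the across-period shift dominates (2.01 vs 1.31).
C > Ge: C sits above Ge in group 14, so the down-group effect alone puts C higher.
O > C: both are in period 2; the period trend gives O the larger value.
For reference (Pauling): C 2.55, O 3.44, Mg 1.31, Ge 2.01.
So from highest to lowest: O > C > Ge > Mg.

O > C > Ge > Mg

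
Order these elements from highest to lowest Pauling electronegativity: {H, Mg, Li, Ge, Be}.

H is in period 1, group 1; Li is in period 2, group 1; Be is in period 2, group 2; Mg is in period 3, group 2; Ge is in period 4, group 14.
Smaller atoms with higher effective nuclear charge are more electronegative.
Neither a single period nor a single group — weigh both effects.
Mg > Li: period and group pull opposite ways; the across-period shift dominates (1.31 vs 0.98).
Be > Mg: they share group 2; the group trend gives Be the larger value.
Ge > Be: the two effects oppose for this pair; the across-period effect wins (2.01 vs 1.57).
H > Ge: period and group pull opposite ways; the down-group shift dominates (2.20 vs 2.01).
Tabulated electronegativity (Pauling): H 2.20, Li 0.98, Be 1.57, Mg 1.31, Ge 2.01.
So from highest to lowest: H > Ge > Be > Mg > Li.

H > Ge > Be > Mg > Li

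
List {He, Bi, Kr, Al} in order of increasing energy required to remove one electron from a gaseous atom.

Al < Bi < Kr < He

He is in period 1, group 18; Al is in period 3, group 13; Kr is in period 4, group 18; Bi is in period 6, group 15.
First ionization energy rises across a period (greater Z_eff holds electrons more tightly) and falls down a group (valence electrons are farther from the nucleus).
Neither a single period nor a single group — weigh both effects.
Bi > Al: the two effects oppose for this pair; the across-period effect wins (703 vs 578 kJ/mol).
Kr > Bi: both effects reinforce here, so Kr is clearly the higher of the two.
He > Kr: they share group 18; the group trend gives He the larger value.
For reference (kJ/mol): He 2372, Al 578, Kr 1351, Bi 703.
So from lowest to highest: Al < Bi < Kr < He.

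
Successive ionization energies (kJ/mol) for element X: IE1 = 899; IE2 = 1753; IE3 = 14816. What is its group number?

Group 2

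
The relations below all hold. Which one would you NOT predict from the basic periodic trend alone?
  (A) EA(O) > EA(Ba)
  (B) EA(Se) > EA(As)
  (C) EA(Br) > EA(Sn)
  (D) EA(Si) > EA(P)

(D)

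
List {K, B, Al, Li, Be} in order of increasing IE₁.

Across a period the outer electron is held more tightly (higher IE₁); down a group it sits in a higher shell, more shielded, and comes off more easily.
These span different periods and groups, so the two trends combine.
Li > K: Li sits above K in group 1, so the down-group effect alone puts Li higher.
Al > Li: period and group pull opposite ways; the across-period shift dominates (578 vs 520 kJ/mol).
B > Al: they share group 13; the group trend gives B the larger value.
Be > B: this pair runs against the simple trend — see the exception note.
Note the exception: Be has a higher first ionization energy than B, contrary to the simple trend — removing B's lone 2p electron is easier than breaking Be's filled 2s².
Tabulated first ionization energy (kJ/mol): Li 520, Be 900, B 801, Al 578, K 419.
So from lowest to highest: K < Li < Al < B < Be.

K < Li < Al < B < Be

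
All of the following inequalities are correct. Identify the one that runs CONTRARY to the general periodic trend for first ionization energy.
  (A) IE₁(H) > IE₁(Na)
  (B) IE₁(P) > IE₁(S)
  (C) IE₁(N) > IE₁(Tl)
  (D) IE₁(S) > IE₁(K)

The general trend: first ionization energy increases across a period and decreases down a group.
(A) H (period 1, group 1) vs Na (period 3, group 1): the stated order agrees with the simple trend.
(B) P (period 3, group 15) vs S (period 3, group 16): the stated order contradicts the simple trend.
(C) N (period 2, group 15) vs Tl (period 6, group 13): the stated order agrees with the simple trend.
(D) S (period 3, group 16) vs K (period 4, group 1): the stated order agrees with the simple trend.
The exception is (B): S (3p⁴) ionizes more easily than half-filled P (3p³) because the paired 3p electron in S is pushed out by e⁻–e⁻ repulsion.

(B)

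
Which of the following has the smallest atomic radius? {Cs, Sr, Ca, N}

N is in period 2, group 15; Ca is in period 4, group 2; Sr is in period 5, group 2; Cs is in period 6, group 1.
Moving right in a period, electrons are added to the same shell under a stronger nuclear pull, so atoms get smaller; moving down, a new shell is opened and atoms get larger.
Neither a single period nor a single group — weigh both effects.
Ca > N: relative to N, both the across-period and down-group shifts push Ca's atomic radius up.
Sr > Ca: Sr sits below Ca in group 2, so the down-group effect alone puts Sr larger.
Cs > Sr: relative to Sr, both the across-period and down-group shifts push Cs's atomic radius up.
Approximate values (pm): N 71, Ca 171, Sr 185, Cs 232.
The smallest atomic radius among these belongs to N.

N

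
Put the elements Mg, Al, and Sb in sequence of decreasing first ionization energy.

Mg is in period 3, group 2; Al is in period 3, group 13; Sb is in period 5, group 15.
Across a period the outer electron is held more tightly (higher IE₁); down a group it sits in a higher shell, more shielded, and comes off more easily.
Neither a single period nor a single group — weigh both effects.
Mg > Al: this pair runs against the simple trend — see the exception note.
Sb > Mg: period and group pull opposite ways; the across-period shift dominates (831 vs 738 kJ/mol).
Note the exception: Mg has a higher first ionization energy than Al, contrary to the simple trend — Al's single 3p electron is easier to remove than one from Mg's filled 3s².
Tabulated first ionization energy (kJ/mol): Mg 738, Al 578, Sb 831.
So from highest to lowest: Sb > Mg > Al.

Sb > Mg > Al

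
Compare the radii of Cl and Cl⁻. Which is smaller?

Cl

Forming Cl⁻ adds 1 electron to Cl. More electron–electron repulsion in the same shell, with unchanged nuclear charge, lets the cloud expand.
An anion is larger than its parent atom: Cl⁻ > Cl.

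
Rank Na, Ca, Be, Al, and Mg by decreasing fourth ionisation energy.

Be > Al > Mg > Na > Ca

IE_4 is the cost of taking one more electron from the +3 cation: Na³⁺ is already 2 electrons into the core; Ca³⁺ is already 1 electron into the core; Be³⁺ is already 1 electron into the core; Al³⁺ is the bare [Ne] core; Mg³⁺ is already 1 electron into the core.
All of these are removing an electron from a noble-gas core or deeper; the smaller core (lower principal quantum number) is held far more tightly, and within a period the higher nuclear charge binds the same core more tightly.
The numbers (kJ/mol): Na 9543, Ca 6491, Be 21007, Al 11577, Mg 10543.
So the fourth ionization energies run Ca < Na < Mg < Al < Be.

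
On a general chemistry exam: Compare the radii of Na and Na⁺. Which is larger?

Na

Forming Na⁺ removes 1 electron from Na. Fewer electrons for the same nuclear charge means less shielding and a higher Z_eff on the remaining electrons, and for main-group metals the entire outer shell is lost.
A cation is smaller than its parent atom: Na⁺ < Na.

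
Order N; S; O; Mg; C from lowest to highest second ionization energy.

Mg < S < C < N < O

The second ionization energy removes an electron from the +1 ion. For each element: N⁺ still has 4 valence electrons; S⁺ still has 5 valence electrons; O⁺ still has 5 valence electrons; Mg⁺ still has 1 valence electron; C⁺ still has 3 valence electrons.
All are still removing valence electrons, so compare the +1 ions as you would atoms: IE_2 generally rises across a period (higher Z_eff) and falls down a group (larger shell), subject to the usual subshell exceptions.
Valence configurations: N⁺ [He]2s²2p², S⁺ [Ne]3s²3p³, O⁺ [He]2s²2p³, Mg⁺ [Ne]3s¹, C⁺ [He]2s²2p¹.
Approximate IE_2 values (kJ/mol): N 2856, S 2252, O 3388, Mg 1451, C 2353.
Hence IE_2: Mg < S < C < N < O.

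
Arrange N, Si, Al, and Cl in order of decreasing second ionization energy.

N > Cl > Al > Si

Consider each +1 ion: N⁺ still has 4 valence electrons; Si⁺ still has 3 valence electrons; Al⁺ still has 2 valence electrons; Cl⁺ still has 6 valence electrons.
All are still removing valence electrons, so compare the +1 ions as you would atoms: IE_2 generally rises across a period (higher Z_eff) and falls down a group (larger shell), subject to the usual subshell exceptions.
Valence configurations: N⁺ [He]2s²2p², Si⁺ [Ne]3s²3p¹, Al⁺ [Ne]3s², Cl⁺ [Ne]3s²3p⁴.
Si⁺ loses a lone 3p electron whereas Al⁺ must break into a filled 3s² pair, so IE_2(Al) > IE_2(Si) even though Si has the higher nuclear charge.
Tabulated IE_2 (kJ/mol): N 2856, Si 1577, Al 1817, Cl 2298.
Putting it together, IE_2: Si < Al < Cl < N.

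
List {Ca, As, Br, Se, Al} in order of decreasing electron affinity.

Al is in period 3, group 13; Ca is in period 4, group 2; As is in period 4, group 15; Se is in period 4, group 16; Br is in period 4, group 17.
Adding an electron releases more energy for atoms nearer the top right (short of the noble gases).
Here both period and group differ, so the two effects have to be weighed against each other.
Al > Ca: both effects reinforce here, so Al is clearly the higher of the two.
As > Al: period and group pull opposite ways; the across-period shift dominates (78 vs 42 kJ/mol).
Se > As: Se lies to the right of As in period 4, so the across-period effect alone puts Se higher.
Br > Se: both are in period 4; the period trend gives Br the larger value.
Approximate values (kJ/mol): Al 42, Ca 2, As 78, Se 195, Br 325.
So from highest to lowest: Br > Se > As > Al > Ca.

Br > Se > As > Al > Ca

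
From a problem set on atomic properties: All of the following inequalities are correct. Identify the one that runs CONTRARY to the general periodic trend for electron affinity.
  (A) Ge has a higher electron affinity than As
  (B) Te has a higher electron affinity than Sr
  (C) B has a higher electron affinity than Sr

(A)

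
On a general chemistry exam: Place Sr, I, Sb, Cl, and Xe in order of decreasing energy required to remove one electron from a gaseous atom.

Cl > Xe > I > Sb > Sr

IE₁ increases left→right with effective nuclear charge and decreases top→bottom as the valence shell moves farther out.
Neither a single period nor a single group — weigh both effects.
Sb > Sr: Sb lies to the right of Sr in period 5, so the across-period effect alone puts Sb higher.
I > Sb: I lies to the right of Sb in period 5, so the across-period effect alone puts I higher.
Xe > I: Xe lies to the right of I in period 5, so the across-period effect alone puts Xe higher.
Cl > Xe: the two effects oppose for this pair; the down-group effect wins (1251 vs 1170 kJ/mol).
For reference (kJ/mol): Cl 1251, Sr 550, Sb 831, I 1008, Xe 1170.
So from highest to lowest: Cl > Xe > I > Sb > Sr.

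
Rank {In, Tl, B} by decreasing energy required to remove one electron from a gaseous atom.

B > Tl > In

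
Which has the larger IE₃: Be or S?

Be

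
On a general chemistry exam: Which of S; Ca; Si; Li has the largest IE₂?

IE_2 is the cost of taking one more electron from the +1 cation: S⁺ still has 5 valence electrons; Ca⁺ still has 1 valence electron; Si⁺ still has 3 valence electrons; Li⁺ is the bare [He] core.
Pulling an electron out of a noble-gas core costs far more than removing a remaining valence electron, so Li sits at the high end of IE_2.
Valence configurations: S⁺ [Ne]3s²3p³, Ca⁺ [Ar]4s¹, Si⁺ [Ne]3s²3p¹.
The numbers (kJ/mol): S 2252, Ca 1145, Si 1577, Li 7298.
Putting it together, IE_2: Ca < Si < S < Li.

Li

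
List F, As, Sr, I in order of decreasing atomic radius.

Across a period the added protons contract the valence shell; down a group each new principal shell makes the atom larger.
Here both period and group differ, so the two effects have to be weighed against each other.
As > F: both effects reinforce here, so As is clearly the larger of the two.
I > As: period and group pull opposite ways; the down-group shift dominates (133 vs 121 pm).
Sr > I: both are in period 5; the period trend gives Sr the larger value.
For reference (pm): F 64, As 121, Sr 185, I 133.
So from largest to smallest: Sr > I > As > F.

Sr > I > As > F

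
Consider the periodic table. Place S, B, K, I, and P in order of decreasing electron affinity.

I, S, P, K, B

B is in period 2, group 13; P is in period 3, group 15; S is in period 3, group 16; K is in period 4, group 1; I is in period 5, group 17.
Adding an electron releases more energy for atoms nearer the top right (short of the noble gases).
These span different periods and groups, so the two trends combine.
K > B: this pair runs against the simple trend — see the exception note.
P > K: relative to K, both the across-period and down-group shifts push P's electron affinity up.
S > P: S lies to the right of P in period 3, so the across-period effect alone puts S higher.
I > S: the two effects oppose for this pair; the across-period effect wins (295 vs 200 kJ/mol).
Note the exception: K has a higher electron affinity than B, contrary to the simple trend — B's ns²np¹ configuration gives only a small electron affinity — the sparsely filled np subshell binds an added electron weakly.
For reference (kJ/mol): B 27, P 72, S 200, K 48, I 295.
So from highest to lowest: I > S > P > K > B.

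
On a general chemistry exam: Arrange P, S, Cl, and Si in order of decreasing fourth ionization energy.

IE_4 is the cost of taking one more electron from the +3 cation: P³⁺ still has 2 valence electrons; S³⁺ still has 3 valence electrons; Cl³⁺ still has 4 valence electrons; Si³⁺ still has 1 valence electron.
All are still removing valence electrons, so compare the +3 ions as you would atoms: IE_4 generally rises across a period (higher Z_eff) and falls down a group (larger shell), subject to the usual subshell exceptions.
Valence configurations: P³⁺ [Ne]3s², S³⁺ [Ne]3s²3p¹, Cl³⁺ [Ne]3s²3p², Si³⁺ [Ne]3s¹.
S³⁺ loses a lone 3p electron whereas P³⁺ must break into a filled 3s² pair, so IE_4(P) > IE_4(S) even though S has the higher nuclear charge.
Approximate IE_4 values (kJ/mol): P 4964, S 4556, Cl 5159, Si 4356.
Overall IE_4 order: Si < S < P < Cl.

Cl, P, S, Si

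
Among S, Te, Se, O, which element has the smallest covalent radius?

O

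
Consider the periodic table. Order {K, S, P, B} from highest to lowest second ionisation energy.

K > B > S > P

Consider each +1 ion: K⁺ is the bare [Ar] core; S⁺ still has 5 valence electrons; P⁺ still has 4 valence electrons; B⁺ still has 2 valence electrons.
Core electrons are held far more tightly than valence electrons, so K tops the IE_2 order.
Valence configurations: S⁺ [Ne]3s²3p³, P⁺ [Ne]3s²3p², B⁺ [He]2s².
Approximate IE_2 values (kJ/mol): K 3052, S 2252, P 1907, B 2427.
Putting it together, IE_2: P < S < B < K.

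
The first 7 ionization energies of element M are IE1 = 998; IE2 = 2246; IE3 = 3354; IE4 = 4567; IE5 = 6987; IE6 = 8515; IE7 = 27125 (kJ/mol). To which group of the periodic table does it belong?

Group 16

Look for the largest jump between consecutive ionization energies: IE7/IE6 ≈ 3.2, far larger than any earlier ratio.
That jump marks the point where a core electron is being removed. So the atom has 6 valence electrons.
A main-group element with 6 valence electrons is in group 16.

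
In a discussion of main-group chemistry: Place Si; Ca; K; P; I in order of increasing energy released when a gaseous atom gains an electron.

Ca < K < P < Si < I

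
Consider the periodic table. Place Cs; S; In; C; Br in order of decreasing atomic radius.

Cs > In > Br > S > C

C is in period 2, group 14; S is in period 3, group 16; Br is in period 4, group 17; In is in period 5, group 13; Cs is in period 6, group 1.
Radius decreases left→right (rising Z_eff, same n) and increases top→bottom (higher n).
Here both period and group differ, so the two effects have to be weighed against each other.
S > C: the two effects oppose for this pair; the down-group effect wins (103 vs 75 pm).
Br > S: period and group pull opposite ways; the down-group shift dominates (114 vs 103 pm).
In > Br: relative to Br, both the across-period and down-group shifts push In's atomic radius up.
Cs > In: both effects reinforce here, so Cs is clearly the larger of the two.
Approximate values (pm): C 75, S 103, Br 114, In 142, Cs 232.
So from largest to smallest: Cs > In > Br > S > C.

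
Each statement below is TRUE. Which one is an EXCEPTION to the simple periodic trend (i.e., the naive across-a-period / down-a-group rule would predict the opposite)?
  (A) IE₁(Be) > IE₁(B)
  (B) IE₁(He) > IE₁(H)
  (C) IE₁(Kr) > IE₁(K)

(A)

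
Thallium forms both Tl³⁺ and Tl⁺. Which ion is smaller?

Tl³⁺

Both ions have Z = 81 protons, but Tl³⁺ has lost more electrons, so its remaining electrons feel a larger effective nuclear charge per electron and are pulled in more tightly.
Higher positive charge → smaller ion, so Tl⁺ > Tl³⁺.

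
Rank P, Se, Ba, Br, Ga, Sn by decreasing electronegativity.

Br, Se, P, Sn, Ga, Ba

P is in period 3, group 15; Ga is in period 4, group 13; Se is in period 4, group 16; Br is in period 4, group 17; Sn is in period 5, group 14; Ba is in period 6, group 2.
Atoms toward the upper right of the periodic table pull bonding electrons most strongly.
Neither a single period nor a single group — weigh both effects.
Ga > Ba: both effects reinforce here, so Ga is clearly the higher of the two.
Sn > Ga: period and group pull opposite ways; the across-period shift dominates (1.96 vs 1.81).
P > Sn: both effects reinforce here, so P is clearly the higher of the two.
Se > P: the two effects oppose for this pair; the across-period effect wins (2.55 vs 2.19).
Br > Se: Br lies to the right of Se in period 4, so the across-period effect alone puts Br higher.
For reference (Pauling): P 2.19, Ga 1.81, Se 2.55, Br 2.96, Sn 1.96, Ba 0.89.
So from highest to lowest: Br > Se > P > Sn > Ga > Ba.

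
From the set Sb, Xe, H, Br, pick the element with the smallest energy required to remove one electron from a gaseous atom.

Sb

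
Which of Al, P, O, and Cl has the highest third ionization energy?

O

After 2 electrons have been removed, what remains? Al²⁺ still has 1 valence electron; P²⁺ still has 3 valence electrons; O²⁺ still has 4 valence electrons; Cl²⁺ still has 5 valence electrons.
All are still removing valence electrons, so compare the +2 ions as you would atoms: IE_3 generally rises across a period (higher Z_eff) and falls down a group (larger shell), subject to the usual subshell exceptions.
Valence configurations: Al²⁺ [Ne]3s¹, P²⁺ [Ne]3s²3p¹, O²⁺ [He]2s²2p², Cl²⁺ [Ne]3s²3p³.
The numbers (kJ/mol): Al 2745, P 2914, O 5300, Cl 3822.
Putting it together, IE_3: Al < P < Cl < O.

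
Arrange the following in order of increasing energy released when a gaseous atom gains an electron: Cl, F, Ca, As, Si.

F is in period 2, group 17; Si is in period 3, group 14; Cl is in period 3, group 17; Ca is in period 4, group 2; As is in period 4, group 15.
Atoms with high Z_eff and room in the valence shell (especially the halogens) have the most exothermic electron affinities.
These span different periods and groups, so the two trends combine.
As > Ca: both are in period 4; the period trend gives As the larger value.
Si > As: period and group pull opposite ways; the down-group shift dominates (134 vs 78 kJ/mol).
F > Si: relative to Si, both the across-period and down-group shifts push F's electron affinity up.
Cl > F: this pair runs against the simple trend — see the exception note.
Note the exception: Cl has a higher electron affinity than F, contrary to the simple trend — F's small 2p subshell makes the incoming electron feel strong e⁻–e⁻ repulsion, so Cl actually releases more energy on gaining an electron.
For reference (kJ/mol): F 328, Si 134, Cl 349, Ca 2, As 78.
So from lowest to highest: Ca < As < Si < F < Cl.

Ca < As < Si < F < Cl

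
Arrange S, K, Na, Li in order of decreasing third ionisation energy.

IE_3 is the cost of taking one more electron from the +2 cation: S²⁺ still has 4 valence electrons; K²⁺ is already 1 electron into the core; Na²⁺ is already 1 electron into the core; Li²⁺ is already 1 electron into the core.
Pulling an electron out of a noble-gas core costs far more than removing a remaining valence electron, so K, Na and Li sit at the high end of IE_3.
The numbers (kJ/mol): S 3357, K 4420, Na 6910, Li 11815.
So the third ionization energies run S < K < Na < Li.

Li > Na > K > S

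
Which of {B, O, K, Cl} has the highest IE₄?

The fourth ionization energy removes an electron from the +3 ion. For each element: B³⁺ is the bare [He] core; O³⁺ still has 3 valence electrons; K³⁺ is already 2 electrons into the core; Cl³⁺ still has 4 valence electrons.
Usually core removal costs more than valence removal, but here the competition is close: a tightly held n=2 valence electron can cost more to remove than an n=3 core electron, so the actual values have to decide it.
Valence configurations: O³⁺ [He]2s²2p¹, Cl³⁺ [Ne]3s²3p².
Approximate IE_4 values (kJ/mol): B 25026, O 7469, K 5877, Cl 5159.
Putting it together, IE_4: Cl < K < O < B.

B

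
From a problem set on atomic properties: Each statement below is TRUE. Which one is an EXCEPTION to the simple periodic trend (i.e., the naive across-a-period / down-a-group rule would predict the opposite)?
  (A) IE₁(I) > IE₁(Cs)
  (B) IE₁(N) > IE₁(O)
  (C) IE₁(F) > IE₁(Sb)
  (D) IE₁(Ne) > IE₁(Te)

The general trend: IE₁ increases across a period and decreases down a group.
(A) I (period 5, group 17) vs Cs (period 6, group 1): the stated order agrees with the simple trend.
(B) N (period 2, group 15) vs O (period 2, group 16): the stated order contradicts the simple trend.
(C) F (period 2, group 17) vs Sb (period 5, group 15): the stated order agrees with the simple trend.
(D) Ne (period 2, group 18) vs Te (period 5, group 16): the stated order agrees with the simple trend.
The exception is (B): pairing an electron in O's 2p⁴ costs repulsion energy, so O ionizes more easily than half-filled N (2p³).

(B)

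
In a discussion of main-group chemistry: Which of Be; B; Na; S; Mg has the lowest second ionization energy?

Mg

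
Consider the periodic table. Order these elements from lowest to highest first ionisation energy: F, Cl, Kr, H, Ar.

Cl, H, Kr, Ar, F

H is in period 1, group 1; F is in period 2, group 17; Cl is in period 3, group 17; Ar is in period 3, group 18; Kr is in period 4, group 18.
IE₁ increases left→right with effective nuclear charge and decreases top→bottom as the valence shell moves farther out.
Neither a single period nor a single group — weigh both effects.
H > Cl: period and group pull opposite ways; the down-group shift dominates (1312 vs 1251 kJ/mol).
Kr > H: the two effects oppose for this pair; the across-period effect wins (1351 vs 1312 kJ/mol).
Ar > Kr: they share group 18; the group trend gives Ar the larger value.
F > Ar: the two effects oppose for this pair; the down-group effect wins (1681 vs 1521 kJ/mol).
Tabulated first ionization energy (kJ/mol): H 1312, F 1681, Cl 1251, Ar 1521, Kr 1351.
So from lowest to highest: Cl < H < Kr < Ar < F.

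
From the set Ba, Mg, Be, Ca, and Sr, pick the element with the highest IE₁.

Be is in period 2, group 2; Mg is in period 3, group 2; Ca is in period 4, group 2; Sr is in period 5, group 2; Ba is in period 6, group 2.
Across a period the outer electron is held more tightly (higher IE₁); down a group it sits in a higher shell, more shielded, and comes off more easily.
All are in group 2, so first ionization energy increases up the group.
The highest IE₁ among these belongs to Be.

Be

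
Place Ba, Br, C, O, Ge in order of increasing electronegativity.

Ba < Ge < C < Br < O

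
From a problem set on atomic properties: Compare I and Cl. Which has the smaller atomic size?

Cl

Cl is in period 3, group 17; I is in period 5, group 17.
Across a period the added protons contract the valence shell; down a group each new principal shell makes the atom larger.
All are in group 17, so atomic radius increases down the group.
So Cl has the smaller atomic size (Cl < I).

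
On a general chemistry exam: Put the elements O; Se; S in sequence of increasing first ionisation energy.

Se, S, O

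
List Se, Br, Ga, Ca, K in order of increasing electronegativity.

K, Ca, Ga, Se, Br

EN rises left→right (higher Z_eff, smaller atoms) and falls top→bottom (larger, more shielded atoms).
All lie in period 4, so electronegativity increases left to right.
So from lowest to highest: K < Ca < Ga < Se < Br.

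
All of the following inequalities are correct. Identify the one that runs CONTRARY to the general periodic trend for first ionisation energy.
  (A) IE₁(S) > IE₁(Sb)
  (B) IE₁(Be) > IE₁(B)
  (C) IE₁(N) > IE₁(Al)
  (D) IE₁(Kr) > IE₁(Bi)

(B)

The general trend: first ionisation energy increases across a period and decreases down a group.
(A) S (period 3, group 16) vs Sb (period 5, group 15): the stated order agrees with the simple trend.
(B) Be (period 2, group 2) vs B (period 2, group 13): the stated order contradicts the simple trend.
(C) N (period 2, group 15) vs Al (period 3, group 13): the stated order agrees with the simple trend.
(D) Kr (period 4, group 18) vs Bi (period 6, group 15): the stated order agrees with the simple trend.
The exception is (B): removing B's lone 2p electron is easier than breaking Be's filled 2s².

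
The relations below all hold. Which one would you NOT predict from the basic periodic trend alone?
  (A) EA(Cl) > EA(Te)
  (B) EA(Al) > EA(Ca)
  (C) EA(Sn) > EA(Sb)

The general trend: electron affinity increases across a period and decreases down a group.
(A) Cl (period 3, group 17) vs Te (period 5, group 16): the stated order agrees with the simple trend.
(B) Al (period 3, group 13) vs Ca (period 4, group 2): the stated order agrees with the simple trend.
(C) Sn (period 5, group 14) vs Sb (period 5, group 15): the stated order contradicts the simple trend.
The exception is (C): adding an electron to Sb's half-filled 5p³ is unfavourable, so Sn has the more exothermic EA.

(C)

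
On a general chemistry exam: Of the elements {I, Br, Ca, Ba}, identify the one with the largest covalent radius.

Ca is in period 4, group 2; Br is in period 4, group 17; I is in period 5, group 17; Ba is in period 6, group 2.
Radius decreases left→right (rising Z_eff, same n) and increases top→bottom (higher n).
Neither a single period nor a single group — weigh both effects.
I > Br: I sits below Br in group 17, so the down-group effect alone puts I larger.
Ca > I: the two effects oppose for this pair; the across-period effect wins (171 vs 133 pm).
Ba > Ca: they share group 2; the group trend gives Ba the larger value.
For reference (pm): Ca 171, Br 114, I 133, Ba 196.
The largest covalent radius among these belongs to Ba.

Ba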